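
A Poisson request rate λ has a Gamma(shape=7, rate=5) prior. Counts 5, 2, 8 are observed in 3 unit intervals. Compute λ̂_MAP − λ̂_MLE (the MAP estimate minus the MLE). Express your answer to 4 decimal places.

Σxᵢ = 15. Posterior is Gamma(22, 8); MAP = (22−1)/8 = 21/8 ≈ 2.62500.
MLE = x̄ = 15/3 ≈ 5.00000.
Difference = 21/8 − 15/3 = -19/8 ≈ -2.3750.

MAP − MLE = -2.3750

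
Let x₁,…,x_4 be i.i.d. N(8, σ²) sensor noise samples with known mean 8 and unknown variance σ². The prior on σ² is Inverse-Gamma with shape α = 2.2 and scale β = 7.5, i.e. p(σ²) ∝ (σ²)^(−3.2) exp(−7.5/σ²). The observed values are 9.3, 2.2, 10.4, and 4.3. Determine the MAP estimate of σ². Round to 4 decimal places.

Sum of squared deviations about the known mean: SS = (9.3−8)² + (2.2−8)² + (10.4−8)² + (4.3−8)² = 54.78.
The Normal likelihood contributes (σ²)^(−n/2) exp(−SS/(2σ²)), so the posterior is Inverse-Gamma(α + n/2, β + SS/2) = Inverse-Gamma(4.2, 34.89).
The mode of Inverse-Gamma(a, b) is b/(a+1) = 34.89/5.2 ≈ 6.7096.

σ̂²_MAP = 6.7096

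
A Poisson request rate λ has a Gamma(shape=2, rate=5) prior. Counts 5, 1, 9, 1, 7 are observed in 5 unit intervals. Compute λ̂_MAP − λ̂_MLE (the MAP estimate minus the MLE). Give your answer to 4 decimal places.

MAP − MLE = -2.2000

Σxᵢ = 23. Posterior is Gamma(25, 10); MAP = (25−1)/10 = 24/10 ≈ 2.40000.
MLE = x̄ = 23/5 ≈ 4.60000.
Difference = 24/10 − 23/5 = -11/5 ≈ -2.2000.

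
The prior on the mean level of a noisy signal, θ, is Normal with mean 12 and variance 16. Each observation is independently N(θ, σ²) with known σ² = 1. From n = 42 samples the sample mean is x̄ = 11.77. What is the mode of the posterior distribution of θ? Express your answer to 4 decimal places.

n = 42, x̄ = 11.77.
For a Normal prior and Normal likelihood with known variance, the posterior is Normal; its mode equals its mean, the precision-weighted average.
Prior precision 1/σ₀² = 1/16 = 0.0625; data precision n/σ² = 42/1 = 42.
θ̂ = (0.0625·12 + 42·11.77) / (0.0625 + 42) = 495.09/42.0625 = 198036/16825 ≈ 11.7703.

θ̂_MAP = 11.7703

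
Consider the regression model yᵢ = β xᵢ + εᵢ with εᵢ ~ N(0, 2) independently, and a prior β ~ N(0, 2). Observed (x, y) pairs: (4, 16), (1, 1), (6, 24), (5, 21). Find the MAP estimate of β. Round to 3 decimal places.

β̂_MAP = 3.975

log p(β | y) = −Σ(yᵢ − βxᵢ)²/(2·2) − β²/(2·2) + const.
Setting the derivative to zero: Σxᵢ(yᵢ − βxᵢ)/2 − β/2 = 0, so β = Σxᵢyᵢ / (Σxᵢ² + σ²/τ²).
Σxᵢyᵢ = 4·16 + 1·1 + 6·24 + 5·21 = 314; Σxᵢ² = 78; σ²/τ² = 1.
β̂_MAP = 314 / (78 + 1) = 314/79 ≈ 3.975.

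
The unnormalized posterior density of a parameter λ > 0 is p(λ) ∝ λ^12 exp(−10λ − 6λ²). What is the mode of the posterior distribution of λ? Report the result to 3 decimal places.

ℓ'(λ) = 12/λ − 10 − 12λ. Setting this to zero and multiplying by λ: 12λ² + 10λ − 12 = 0.
λ = (−10 + √(10² + 4·12·12)) / (2·12) = (−10 + √676) / 24 = (−10 + 26)/24 = 2/3.
ℓ''(λ) = −12/λ² − 12 < 0, confirming a maximum.

λ̂_MAP = 0.667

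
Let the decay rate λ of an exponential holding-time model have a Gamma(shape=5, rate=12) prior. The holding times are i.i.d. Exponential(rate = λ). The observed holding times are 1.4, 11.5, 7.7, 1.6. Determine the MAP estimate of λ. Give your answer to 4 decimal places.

The Exponential(rate=λ) likelihood is ∝ λ^n e^(−λΣtᵢ). Here n = 4 and Σtᵢ = 1.4 + 11.5 + 7.7 + 1.6 = 22.2.
Posterior ∝ λ^4e^(−12λ) · λ^4e^(−22.2λ) = λ^8e^(−34.2λ), i.e. Gamma(9, 34.2).
Mode = (a−1)/b = 8/34.2 ≈ 0.2339.

λ̂_MAP = 0.2339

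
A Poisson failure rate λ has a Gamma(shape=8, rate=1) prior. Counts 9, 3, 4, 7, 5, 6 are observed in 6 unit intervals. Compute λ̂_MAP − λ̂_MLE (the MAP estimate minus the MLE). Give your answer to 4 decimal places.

Σxᵢ = 34. Posterior is Gamma(42, 7); MAP = (42−1)/7 = 41/7 ≈ 5.85714.
MLE = x̄ = 34/6 ≈ 5.66667.
Difference = 41/7 − 34/6 = 4/21 ≈ 0.1905.

MAP − MLE = 0.1905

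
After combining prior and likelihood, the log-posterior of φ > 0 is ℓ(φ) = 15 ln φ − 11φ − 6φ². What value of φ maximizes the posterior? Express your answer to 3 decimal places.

ℓ'(φ) = 15/φ − 11 − 12φ. Setting this to zero and multiplying by φ: 12φ² + 11φ − 15 = 0.
φ = (−11 + √(11² + 4·12·15)) / (2·12) = (−11 + √841) / 24 = (−11 + 29)/24 = 3/4.
ℓ''(φ) = −15/φ² − 12 < 0, confirming a maximum.

φ̂_MAP = 0.750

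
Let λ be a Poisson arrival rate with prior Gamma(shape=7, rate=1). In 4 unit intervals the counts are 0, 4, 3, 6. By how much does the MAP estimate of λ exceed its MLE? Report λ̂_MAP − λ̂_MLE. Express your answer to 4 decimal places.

Σxᵢ = 13. Posterior is Gamma(20, 5); MAP = (20−1)/5 = 19/5 ≈ 3.80000.
MLE = x̄ = 13/4 ≈ 3.25000.
Difference = 19/5 − 13/4 = 11/20 ≈ 0.5500.

MAP − MLE = 0.5500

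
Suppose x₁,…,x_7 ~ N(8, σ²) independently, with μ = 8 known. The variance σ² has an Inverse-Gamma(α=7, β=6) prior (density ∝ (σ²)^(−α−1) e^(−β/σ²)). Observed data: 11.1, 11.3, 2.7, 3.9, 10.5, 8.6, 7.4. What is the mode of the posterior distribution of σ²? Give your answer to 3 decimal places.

σ̂²_MAP = 3.668

Sum of squared deviations about the known mean: SS = (11.1−8)² + (11.3−8)² + (2.7−8)² + (3.9−8)² + (10.5−8)² + (8.6−8)² + (7.4−8)² = 72.37.
The Normal likelihood contributes (σ²)^(−n/2) exp(−SS/(2σ²)), so the posterior is Inverse-Gamma(α + n/2, β + SS/2) = Inverse-Gamma(10.5, 42.185).
The mode of Inverse-Gamma(a, b) is b/(a+1) = 42.185/11.5 ≈ 3.668.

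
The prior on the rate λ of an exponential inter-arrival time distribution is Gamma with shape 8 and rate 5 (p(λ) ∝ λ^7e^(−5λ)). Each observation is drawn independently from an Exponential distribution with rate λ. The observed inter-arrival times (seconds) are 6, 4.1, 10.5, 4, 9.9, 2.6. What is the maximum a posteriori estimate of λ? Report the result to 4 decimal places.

The Exponential(rate=λ) likelihood is ∝ λ^n e^(−λΣtᵢ). Here n = 6 and Σtᵢ = 6 + 4.1 + 10.5 + 4 + 9.9 + 2.6 = 37.1.
Posterior ∝ λ^7e^(−5λ) · λ^6e^(−37.1λ) = λ^13e^(−42.1λ), i.e. Gamma(14, 42.1).
Mode = (a−1)/b = 13/42.1 ≈ 0.3088.

λ̂_MAP = 0.3088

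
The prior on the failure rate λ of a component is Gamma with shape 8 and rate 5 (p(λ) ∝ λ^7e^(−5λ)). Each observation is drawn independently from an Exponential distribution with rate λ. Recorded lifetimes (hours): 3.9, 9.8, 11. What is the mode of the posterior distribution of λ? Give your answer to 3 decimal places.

The Exponential(rate=λ) likelihood is ∝ λ^n e^(−λΣtᵢ). Here n = 3 and Σtᵢ = 3.9 + 9.8 + 11 = 24.7.
Posterior ∝ λ^7e^(−5λ) · λ^3e^(−24.7λ) = λ^10e^(−29.7λ), i.e. Gamma(11, 29.7).
Mode = (a−1)/b = 10/29.7 ≈ 0.337.

λ̂_MAP = 0.337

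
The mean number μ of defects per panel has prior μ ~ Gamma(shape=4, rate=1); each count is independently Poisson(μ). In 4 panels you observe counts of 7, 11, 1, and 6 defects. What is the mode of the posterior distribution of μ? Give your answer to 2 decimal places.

Σxᵢ = 7+11+1+6 = 25, with n = 4.
Posterior ∝ μ^3e^(−1μ) · μ^25e^(−4μ) = μ^28e^(−5μ), i.e. Gamma(shape=29, rate=5).
The mode of a Gamma(a, b) with a ≥ 1 (shape–rate) is (a−1)/b = 28/5 ≈ 5.60.

μ̂_MAP = 5.60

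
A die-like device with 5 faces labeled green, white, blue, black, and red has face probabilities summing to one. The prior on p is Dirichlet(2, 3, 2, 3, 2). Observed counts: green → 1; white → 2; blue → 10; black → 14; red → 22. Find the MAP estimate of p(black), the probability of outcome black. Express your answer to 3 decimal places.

MAP estimate of p(black) = 0.286

The posterior is Dirichlet(αᵢ + nᵢ) = Dirichlet(3, 5, 12, 17, 24).
For a Dirichlet(a₁,…,a_K) with all aᵢ > 1, the mode has j-th component (aⱼ − 1)/(Σaᵢ − K).
Here Σaᵢ = 61 and K = 5, so p(black) = (17 − 1)/(61 − 5) = 16/56 ≈ 0.286.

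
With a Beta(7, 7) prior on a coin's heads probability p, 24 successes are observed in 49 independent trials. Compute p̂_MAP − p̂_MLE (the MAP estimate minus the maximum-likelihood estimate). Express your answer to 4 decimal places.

MAP − MLE = 0.0020

Posterior is Beta(31, 32); MAP = (31−1)/(63−2) = 30/61 ≈ 0.49180.
MLE ignores the prior: p̂_MLE = k/n = 24/49 ≈ 0.48980.
Difference = 30/61 − 24/49 = 6/2989 ≈ 0.0020.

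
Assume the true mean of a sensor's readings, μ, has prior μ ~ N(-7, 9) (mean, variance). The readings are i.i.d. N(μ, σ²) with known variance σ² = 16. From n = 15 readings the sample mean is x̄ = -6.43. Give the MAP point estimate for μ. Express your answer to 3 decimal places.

μ̂_MAP = -6.490

n = 15, x̄ = -6.43.
For a Normal prior and Normal likelihood with known variance, the posterior is Normal; its mode equals its mean, the precision-weighted average.
Prior precision 1/σ₀² = 1/9; data precision n/σ² = 15/16 = 0.9375.
μ̂ = ((1/9)·(-7) + 0.9375·(-6.43)) / (1/9 + 0.9375) = (-19601/2880)/(151/144) = -19601/3020 ≈ -6.490.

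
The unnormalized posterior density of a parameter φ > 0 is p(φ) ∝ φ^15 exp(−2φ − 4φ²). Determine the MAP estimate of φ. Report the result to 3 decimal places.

ℓ'(φ) = 15/φ − 2 − 8φ. Setting this to zero and multiplying by φ: 8φ² + 2φ − 15 = 0.
φ = (−2 + √(2² + 4·8·15)) / (2·8) = (−2 + √484) / 16 = (−2 + 22)/16 = 5/4.
ℓ''(φ) = −15/φ² − 8 < 0, confirming a maximum.

φ̂_MAP = 1.250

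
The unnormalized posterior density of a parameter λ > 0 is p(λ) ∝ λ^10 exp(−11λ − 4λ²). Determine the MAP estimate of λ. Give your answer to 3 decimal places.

λ̂_MAP = 0.625

ℓ'(λ) = 10/λ − 11 − 8λ. Setting this to zero and multiplying by λ: 8λ² + 11λ − 10 = 0.
λ = (−11 + √(11² + 4·8·10)) / (2·8) = (−11 + √441) / 16 = (−11 + 21)/16 = 5/8.
ℓ''(λ) = −10/λ² − 8 < 0, confirming a maximum.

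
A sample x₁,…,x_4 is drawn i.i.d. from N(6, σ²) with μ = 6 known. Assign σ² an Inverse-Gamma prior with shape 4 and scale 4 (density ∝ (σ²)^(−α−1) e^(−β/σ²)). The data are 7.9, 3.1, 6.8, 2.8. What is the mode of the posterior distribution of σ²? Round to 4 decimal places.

Sum of squared deviations about the known mean: SS = (7.9−6)² + (3.1−6)² + (6.8−6)² + (2.8−6)² = 22.9.
The Normal likelihood contributes (σ²)^(−n/2) exp(−SS/(2σ²)), so the posterior is Inverse-Gamma(α + n/2, β + SS/2) = Inverse-Gamma(6, 15.45).
The mode of Inverse-Gamma(a, b) is b/(a+1) = 15.45/7 ≈ 2.2071.

σ̂²_MAP = 2.2071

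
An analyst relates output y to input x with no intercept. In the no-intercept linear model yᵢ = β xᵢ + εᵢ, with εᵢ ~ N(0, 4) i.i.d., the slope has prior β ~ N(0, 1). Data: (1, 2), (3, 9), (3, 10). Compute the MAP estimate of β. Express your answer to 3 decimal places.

log p(β | y) = −Σ(yᵢ − βxᵢ)²/(2·4) − β²/(2·1) + const.
Setting the derivative to zero: Σxᵢ(yᵢ − βxᵢ)/4 − β/1 = 0, so β = Σxᵢyᵢ / (Σxᵢ² + σ²/τ²).
Σxᵢyᵢ = 1·2 + 3·9 + 3·10 = 59; Σxᵢ² = 19; σ²/τ² = 4.
β̂_MAP = 59 / (19 + 4) = 59/23 ≈ 2.565.

β̂_MAP = 2.565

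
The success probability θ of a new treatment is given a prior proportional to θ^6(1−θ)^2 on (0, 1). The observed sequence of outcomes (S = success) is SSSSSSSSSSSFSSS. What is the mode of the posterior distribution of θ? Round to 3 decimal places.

The prior density ∝ θ^6(1−θ)^2 is the kernel of Beta(7, 3).
Data: 14 successes in 15 trials (from the sequence). The binomial likelihood contributes θ^14(1−θ)^1, so the posterior is Beta(7+14, 3+1) = Beta(21, 4).
For Beta(a, b) with a, b > 1 the mode is (a−1)/(a+b−2) = 20/23 ≈ 0.870.

θ̂_MAP = 0.870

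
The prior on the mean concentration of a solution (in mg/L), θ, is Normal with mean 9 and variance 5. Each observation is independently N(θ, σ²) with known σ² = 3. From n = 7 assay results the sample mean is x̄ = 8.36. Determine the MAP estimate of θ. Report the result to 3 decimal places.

n = 7, x̄ = 8.36.
For a Normal prior and Normal likelihood with known variance, the posterior is Normal; its mode equals its mean, the precision-weighted average.
Prior precision 1/σ₀² = 1/5 = 0.2; data precision n/σ² = 7/3.
θ̂ = (0.2·9 + (7/3)·8.36) / (0.2 + 7/3) = (1598/75)/(38/15) = 799/95 ≈ 8.411.

θ̂_MAP = 8.411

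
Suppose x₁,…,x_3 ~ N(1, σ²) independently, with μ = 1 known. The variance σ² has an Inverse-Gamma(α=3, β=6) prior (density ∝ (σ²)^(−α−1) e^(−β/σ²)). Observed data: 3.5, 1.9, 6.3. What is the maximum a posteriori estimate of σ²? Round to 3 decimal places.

σ̂²_MAP = 4.286

Sum of squared deviations about the known mean: SS = (3.5−1)² + (1.9−1)² + (6.3−1)² = 35.15.
The Normal likelihood contributes (σ²)^(−n/2) exp(−SS/(2σ²)), so the posterior is Inverse-Gamma(α + n/2, β + SS/2) = Inverse-Gamma(4.5, 23.575).
The mode of Inverse-Gamma(a, b) is b/(a+1) = 23.575/5.5 ≈ 4.286.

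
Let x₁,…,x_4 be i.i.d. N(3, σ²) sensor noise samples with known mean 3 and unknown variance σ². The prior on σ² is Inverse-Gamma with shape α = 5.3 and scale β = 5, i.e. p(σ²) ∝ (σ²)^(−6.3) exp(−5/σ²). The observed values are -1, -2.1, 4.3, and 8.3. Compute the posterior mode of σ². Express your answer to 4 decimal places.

σ̂²_MAP = 4.9271

Sum of squared deviations about the known mean: SS = (-1−3)² + (-2.1−3)² + (4.3−3)² + (8.3−3)² = 71.79.
The Normal likelihood contributes (σ²)^(−n/2) exp(−SS/(2σ²)), so the posterior is Inverse-Gamma(α + n/2, β + SS/2) = Inverse-Gamma(7.3, 40.895).
The mode of Inverse-Gamma(a, b) is b/(a+1) = 40.895/8.3 ≈ 4.9271.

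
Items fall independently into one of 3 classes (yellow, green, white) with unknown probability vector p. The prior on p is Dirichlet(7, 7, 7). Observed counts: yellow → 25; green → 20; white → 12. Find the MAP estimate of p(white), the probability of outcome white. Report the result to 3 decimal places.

MAP estimate of p(white) = 0.240

The posterior is Dirichlet(αᵢ + nᵢ) = Dirichlet(32, 27, 19).
For a Dirichlet(a₁,…,a_K) with all aᵢ > 1, the mode has j-th component (aⱼ − 1)/(Σaᵢ − K).
Here Σaᵢ = 78 and K = 3, so p(white) = (19 − 1)/(78 − 3) = 18/75 ≈ 0.240.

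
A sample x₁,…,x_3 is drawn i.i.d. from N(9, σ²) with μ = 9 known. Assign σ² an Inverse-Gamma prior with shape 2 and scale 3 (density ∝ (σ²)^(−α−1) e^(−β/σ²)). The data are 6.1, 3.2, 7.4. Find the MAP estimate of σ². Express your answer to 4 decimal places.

σ̂²_MAP = 5.6233

Sum of squared deviations about the known mean: SS = (6.1−9)² + (3.2−9)² + (7.4−9)² = 44.61.
The Normal likelihood contributes (σ²)^(−n/2) exp(−SS/(2σ²)), so the posterior is Inverse-Gamma(α + n/2, β + SS/2) = Inverse-Gamma(3.5, 25.305).
The mode of Inverse-Gamma(a, b) is b/(a+1) = 25.305/4.5 ≈ 5.6233.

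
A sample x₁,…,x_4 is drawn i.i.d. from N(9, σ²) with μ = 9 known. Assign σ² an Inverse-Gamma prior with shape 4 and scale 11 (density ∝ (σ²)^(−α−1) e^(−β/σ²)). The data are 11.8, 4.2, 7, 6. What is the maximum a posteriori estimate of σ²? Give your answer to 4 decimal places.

σ̂²_MAP = 4.7057

Sum of squared deviations about the known mean: SS = (11.8−9)² + (4.2−9)² + (7−9)² + (6−9)² = 43.88.
The Normal likelihood contributes (σ²)^(−n/2) exp(−SS/(2σ²)), so the posterior is Inverse-Gamma(α + n/2, β + SS/2) = Inverse-Gamma(6, 32.94).
The mode of Inverse-Gamma(a, b) is b/(a+1) = 32.94/7 ≈ 4.7057.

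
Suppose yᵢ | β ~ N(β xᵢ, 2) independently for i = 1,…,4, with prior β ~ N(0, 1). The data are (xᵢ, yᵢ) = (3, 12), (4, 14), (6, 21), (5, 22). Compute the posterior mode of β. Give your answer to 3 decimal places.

β̂_MAP = 3.727

log p(β | y) = −Σ(yᵢ − βxᵢ)²/(2·2) − β²/(2·1) + const.
Setting the derivative to zero: Σxᵢ(yᵢ − βxᵢ)/2 − β/1 = 0, so β = Σxᵢyᵢ / (Σxᵢ² + σ²/τ²).
Σxᵢyᵢ = 3·12 + 4·14 + 6·21 + 5·22 = 328; Σxᵢ² = 86; σ²/τ² = 2.
β̂_MAP = 328 / (86 + 2) = 328/88 ≈ 3.727.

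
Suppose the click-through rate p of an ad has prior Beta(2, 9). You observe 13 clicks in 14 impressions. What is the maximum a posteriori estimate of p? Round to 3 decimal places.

p̂_MAP = 0.609

Prior: Beta(2, 9).
Data: 13 successes in 14 trials. The binomial likelihood contributes p^13(1−p)^1, so the posterior is Beta(2+13, 9+1) = Beta(15, 10).
For Beta(a, b) with a, b > 1 the mode is (a−1)/(a+b−2) = 14/23 ≈ 0.609.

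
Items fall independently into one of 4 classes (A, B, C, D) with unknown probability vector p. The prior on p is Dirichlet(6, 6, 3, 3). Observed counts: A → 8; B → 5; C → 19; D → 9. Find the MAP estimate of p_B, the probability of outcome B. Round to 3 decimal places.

MAP estimate of p_B = 0.182

The posterior is Dirichlet(αᵢ + nᵢ) = Dirichlet(14, 11, 22, 12).
For a Dirichlet(a₁,…,a_K) with all aᵢ > 1, the mode has j-th component (aⱼ − 1)/(Σaᵢ − K).
Here Σaᵢ = 59 and K = 4, so p_B = (11 − 1)/(59 − 4) = 10/55 ≈ 0.182.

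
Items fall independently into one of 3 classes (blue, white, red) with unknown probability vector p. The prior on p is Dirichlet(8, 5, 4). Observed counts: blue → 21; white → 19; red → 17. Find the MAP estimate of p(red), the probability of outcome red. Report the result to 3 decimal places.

The posterior is Dirichlet(αᵢ + nᵢ) = Dirichlet(29, 24, 21).
For a Dirichlet(a₁,…,a_K) with all aᵢ > 1, the mode has j-th component (aⱼ − 1)/(Σaᵢ − K).
Here Σaᵢ = 74 and K = 3, so p(red) = (21 − 1)/(74 − 3) = 20/71 ≈ 0.282.

MAP estimate of p(red) = 0.282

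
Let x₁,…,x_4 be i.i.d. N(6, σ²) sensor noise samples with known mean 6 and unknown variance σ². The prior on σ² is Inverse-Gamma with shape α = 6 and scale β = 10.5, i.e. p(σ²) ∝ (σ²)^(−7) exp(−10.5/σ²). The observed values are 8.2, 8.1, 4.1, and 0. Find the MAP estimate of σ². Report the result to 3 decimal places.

σ̂²_MAP = 3.881

Sum of squared deviations about the known mean: SS = (8.2−6)² + (8.1−6)² + (4.1−6)² + (0−6)² = 48.86.
The Normal likelihood contributes (σ²)^(−n/2) exp(−SS/(2σ²)), so the posterior is Inverse-Gamma(α + n/2, β + SS/2) = Inverse-Gamma(8, 34.93).
The mode of Inverse-Gamma(a, b) is b/(a+1) = 34.93/9 ≈ 3.881.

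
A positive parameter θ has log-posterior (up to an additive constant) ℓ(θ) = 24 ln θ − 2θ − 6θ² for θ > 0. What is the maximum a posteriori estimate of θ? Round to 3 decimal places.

θ̂_MAP = 1.333

ℓ'(θ) = 24/θ − 2 − 12θ. Setting this to zero and multiplying by θ: 12θ² + 2θ − 24 = 0.
θ = (−2 + √(2² + 4·12·24)) / (2·12) = (−2 + √1156) / 24 = (−2 + 34)/24 = 4/3.
ℓ''(θ) = −24/θ² − 12 < 0, confirming a maximum.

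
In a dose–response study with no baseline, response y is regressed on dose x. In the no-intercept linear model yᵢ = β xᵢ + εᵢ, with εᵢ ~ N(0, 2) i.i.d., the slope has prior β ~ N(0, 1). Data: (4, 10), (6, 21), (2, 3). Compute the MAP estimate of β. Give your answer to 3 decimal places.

log p(β | y) = −Σ(yᵢ − βxᵢ)²/(2·2) − β²/(2·1) + const.
Setting the derivative to zero: Σxᵢ(yᵢ − βxᵢ)/2 − β/1 = 0, so β = Σxᵢyᵢ / (Σxᵢ² + σ²/τ²).
Σxᵢyᵢ = 4·10 + 6·21 + 2·3 = 172; Σxᵢ² = 56; σ²/τ² = 2.
β̂_MAP = 172 / (56 + 2) = 172/58 ≈ 2.966.

β̂_MAP = 2.966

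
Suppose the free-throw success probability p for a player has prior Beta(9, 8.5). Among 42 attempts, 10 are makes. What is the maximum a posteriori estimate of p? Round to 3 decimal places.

p̂_MAP = 0.313

Prior: Beta(9, 8.5).
Data: 10 successes in 42 trials. The binomial likelihood contributes p^10(1−p)^32, so the posterior is Beta(9+10, 8.5+32) = Beta(19, 40.5).
For Beta(a, b) with a, b > 1 the mode is (a−1)/(a+b−2) = 18/57.5 ≈ 0.313.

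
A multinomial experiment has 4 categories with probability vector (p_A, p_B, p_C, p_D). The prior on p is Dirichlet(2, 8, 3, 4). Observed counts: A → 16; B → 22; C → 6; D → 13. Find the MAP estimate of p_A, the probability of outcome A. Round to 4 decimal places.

MAP estimate of p_A = 0.2429

The posterior is Dirichlet(αᵢ + nᵢ) = Dirichlet(18, 30, 9, 17).
For a Dirichlet(a₁,…,a_K) with all aᵢ > 1, the mode has j-th component (aⱼ − 1)/(Σaᵢ − K).
Here Σaᵢ = 74 and K = 4, so p_A = (18 − 1)/(74 − 4) = 17/70 ≈ 0.2429.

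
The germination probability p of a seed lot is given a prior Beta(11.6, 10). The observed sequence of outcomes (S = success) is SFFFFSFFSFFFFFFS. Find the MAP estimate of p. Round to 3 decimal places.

Prior: Beta(11.6, 10).
Data: 4 successes in 16 trials (from the sequence). The binomial likelihood contributes p^4(1−p)^12, so the posterior is Beta(11.6+4, 10+12) = Beta(15.6, 22).
For Beta(a, b) with a, b > 1 the mode is (a−1)/(a+b−2) = 14.6/35.6 ≈ 0.410.

p̂_MAP = 0.410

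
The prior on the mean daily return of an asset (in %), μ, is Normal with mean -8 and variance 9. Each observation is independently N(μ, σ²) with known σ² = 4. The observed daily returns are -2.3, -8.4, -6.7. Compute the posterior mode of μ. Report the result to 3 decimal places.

μ̂_MAP = -6.084

n = 3; x̄ = ((-2.3) + (-8.4) + (-6.7))/3 = -17.4/3 = -5.8.
For a Normal prior and Normal likelihood with known variance, the posterior is Normal; its mode equals its mean, the precision-weighted average.
Prior precision 1/σ₀² = 1/9; data precision n/σ² = 3/4 = 0.75.
μ̂ = ((1/9)·(-8) + 0.75·(-5.8)) / (1/9 + 0.75) = (-943/180)/(31/36) = -943/155 ≈ -6.084.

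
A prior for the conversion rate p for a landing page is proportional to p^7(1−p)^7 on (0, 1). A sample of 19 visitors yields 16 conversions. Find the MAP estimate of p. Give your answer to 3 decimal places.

The prior density ∝ p^7(1−p)^7 is the kernel of Beta(8, 8).
Data: 16 successes in 19 trials. The binomial likelihood contributes p^16(1−p)^3, so the posterior is Beta(8+16, 8+3) = Beta(24, 11).
For Beta(a, b) with a, b > 1 the mode is (a−1)/(a+b−2) = 23/33 ≈ 0.697.

p̂_MAP = 0.697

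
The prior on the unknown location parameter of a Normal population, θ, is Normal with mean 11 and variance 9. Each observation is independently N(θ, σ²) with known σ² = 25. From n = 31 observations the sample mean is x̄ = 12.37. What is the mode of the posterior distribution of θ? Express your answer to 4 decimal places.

θ̂_MAP = 12.2573

n = 31, x̄ = 12.37.
For a Normal prior and Normal likelihood with known variance, the posterior is Normal; its mode equals its mean, the precision-weighted average.
Prior precision 1/σ₀² = 1/9; data precision n/σ² = 31/25 = 1.24.
θ̂ = ((1/9)·11 + 1.24·12.37) / (1/9 + 1.24) = (372623/22500)/(304/225) = 372623/30400 ≈ 12.2573.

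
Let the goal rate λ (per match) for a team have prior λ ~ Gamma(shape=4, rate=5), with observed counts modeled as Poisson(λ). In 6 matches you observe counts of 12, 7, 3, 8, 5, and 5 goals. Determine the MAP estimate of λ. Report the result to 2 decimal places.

λ̂_MAP = 3.91

Σxᵢ = 12+7+3+8+5+5 = 40, with n = 6.
Posterior ∝ λ^3e^(−5λ) · λ^40e^(−6λ) = λ^43e^(−11λ), i.e. Gamma(shape=44, rate=11).
The mode of a Gamma(a, b) with a ≥ 1 (shape–rate) is (a−1)/b = 43/11 ≈ 3.91.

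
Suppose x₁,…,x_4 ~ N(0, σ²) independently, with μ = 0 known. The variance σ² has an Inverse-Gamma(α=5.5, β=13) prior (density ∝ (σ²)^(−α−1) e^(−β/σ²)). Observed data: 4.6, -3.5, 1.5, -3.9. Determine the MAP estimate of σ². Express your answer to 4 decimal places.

σ̂²_MAP = 4.5218

Sum of squared deviations about the known mean: SS = (4.6−0)² + (-3.5−0)² + (1.5−0)² + (-3.9−0)² = 50.87.
The Normal likelihood contributes (σ²)^(−n/2) exp(−SS/(2σ²)), so the posterior is Inverse-Gamma(α + n/2, β + SS/2) = Inverse-Gamma(7.5, 38.435).
The mode of Inverse-Gamma(a, b) is b/(a+1) = 38.435/8.5 ≈ 4.5218.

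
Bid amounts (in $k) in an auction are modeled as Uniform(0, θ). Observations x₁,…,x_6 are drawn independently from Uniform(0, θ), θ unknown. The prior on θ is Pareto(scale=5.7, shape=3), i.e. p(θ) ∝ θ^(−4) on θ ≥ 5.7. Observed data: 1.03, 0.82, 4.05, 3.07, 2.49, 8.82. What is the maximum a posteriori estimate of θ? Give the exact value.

The Uniform(0, θ) likelihood is θ^(−n) for θ ≥ max(xᵢ), zero otherwise. Here max(xᵢ) = 8.82.
Posterior ∝ θ^(−4) · θ^(−6) = θ^(−10) on θ ≥ max(5.7, 8.82) = 8.82.
This density is strictly decreasing in θ, so the posterior mode lies at the lower boundary of the support.

θ̂_MAP = 8.82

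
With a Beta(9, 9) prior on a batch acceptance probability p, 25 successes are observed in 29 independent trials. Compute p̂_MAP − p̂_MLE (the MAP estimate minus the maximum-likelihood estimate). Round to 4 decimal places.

MAP − MLE = -0.1287

Posterior is Beta(34, 13); MAP = (34−1)/(47−2) = 33/45 ≈ 0.73333.
MLE ignores the prior: p̂_MLE = k/n = 25/29 ≈ 0.86207.
Difference = 33/45 − 25/29 = -56/435 ≈ -0.1287.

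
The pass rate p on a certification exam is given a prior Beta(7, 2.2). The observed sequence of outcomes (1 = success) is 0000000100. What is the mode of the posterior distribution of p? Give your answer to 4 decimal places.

Prior: Beta(7, 2.2).
Data: 1 success in 10 trials (from the sequence). The binomial likelihood contributes p(1−p)^9, so the posterior is Beta(7+1, 2.2+9) = Beta(8, 11.2).
For Beta(a, b) with a, b > 1 the mode is (a−1)/(a+b−2) = 7/17.2 ≈ 0.4070.

p̂_MAP = 0.4070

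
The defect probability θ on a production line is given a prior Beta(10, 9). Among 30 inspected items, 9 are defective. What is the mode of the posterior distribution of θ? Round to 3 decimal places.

Prior: Beta(10, 9).
Data: 9 successes in 30 trials. The binomial likelihood contributes θ^9(1−θ)^21, so the posterior is Beta(10+9, 9+21) = Beta(19, 30).
For Beta(a, b) with a, b > 1 the mode is (a−1)/(a+b−2) = 18/47 ≈ 0.383.

θ̂_MAP = 0.383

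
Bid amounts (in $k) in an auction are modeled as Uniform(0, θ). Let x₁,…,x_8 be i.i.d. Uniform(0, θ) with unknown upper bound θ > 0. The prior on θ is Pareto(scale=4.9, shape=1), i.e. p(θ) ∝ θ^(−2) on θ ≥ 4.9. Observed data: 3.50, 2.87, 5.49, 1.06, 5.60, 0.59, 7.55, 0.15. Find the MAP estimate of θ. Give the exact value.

The Uniform(0, θ) likelihood is θ^(−n) for θ ≥ max(xᵢ), zero otherwise. Here max(xᵢ) = 7.55.
Posterior ∝ θ^(−2) · θ^(−8) = θ^(−10) on θ ≥ max(4.9, 7.55) = 7.55.
This density is strictly decreasing in θ, so the posterior mode lies at the lower boundary of the support.

θ̂_MAP = 7.55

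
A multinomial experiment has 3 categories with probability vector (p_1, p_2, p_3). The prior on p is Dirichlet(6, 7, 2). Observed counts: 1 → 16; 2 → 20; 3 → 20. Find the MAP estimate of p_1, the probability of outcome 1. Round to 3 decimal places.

The posterior is Dirichlet(αᵢ + nᵢ) = Dirichlet(22, 27, 22).
For a Dirichlet(a₁,…,a_K) with all aᵢ > 1, the mode has j-th component (aⱼ − 1)/(Σaᵢ − K).
Here Σaᵢ = 71 and K = 3, so p_1 = (22 − 1)/(71 − 3) = 21/68 ≈ 0.309.

MAP estimate: 0.309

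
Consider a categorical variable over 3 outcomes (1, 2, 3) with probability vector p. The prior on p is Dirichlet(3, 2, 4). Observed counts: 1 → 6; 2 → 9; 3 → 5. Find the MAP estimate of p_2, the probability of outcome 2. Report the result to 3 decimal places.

The posterior is Dirichlet(αᵢ + nᵢ) = Dirichlet(9, 11, 9).
For a Dirichlet(a₁,…,a_K) with all aᵢ > 1, the mode has j-th component (aⱼ − 1)/(Σaᵢ − K).
Here Σaᵢ = 29 and K = 3, so p_2 = (11 − 1)/(29 − 3) = 10/26 ≈ 0.385.

MAP estimate: 0.385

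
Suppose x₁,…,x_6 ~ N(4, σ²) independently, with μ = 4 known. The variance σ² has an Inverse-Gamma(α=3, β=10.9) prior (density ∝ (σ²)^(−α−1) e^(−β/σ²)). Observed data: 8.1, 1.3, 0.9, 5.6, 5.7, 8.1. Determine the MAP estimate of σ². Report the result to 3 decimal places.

Sum of squared deviations about the known mean: SS = (8.1−4)² + (1.3−4)² + (0.9−4)² + (5.6−4)² + (5.7−4)² + (8.1−4)² = 55.97.
The Normal likelihood contributes (σ²)^(−n/2) exp(−SS/(2σ²)), so the posterior is Inverse-Gamma(α + n/2, β + SS/2) = Inverse-Gamma(6, 38.885).
The mode of Inverse-Gamma(a, b) is b/(a+1) = 38.885/7 ≈ 5.555.

σ̂²_MAP = 5.555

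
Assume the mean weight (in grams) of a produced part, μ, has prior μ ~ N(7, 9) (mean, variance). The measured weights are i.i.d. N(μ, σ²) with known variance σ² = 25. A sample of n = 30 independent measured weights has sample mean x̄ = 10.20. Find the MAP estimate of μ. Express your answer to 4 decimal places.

n = 30, x̄ = 10.20.
For a Normal prior and Normal likelihood with known variance, the posterior is Normal; its mode equals its mean, the precision-weighted average.
Prior precision 1/σ₀² = 1/9; data precision n/σ² = 30/25 = 1.2.
μ̂ = ((1/9)·7 + 1.2·10.2) / (1/9 + 1.2) = (2929/225)/(59/45) = 2929/295 ≈ 9.9288.

μ̂_MAP = 9.9288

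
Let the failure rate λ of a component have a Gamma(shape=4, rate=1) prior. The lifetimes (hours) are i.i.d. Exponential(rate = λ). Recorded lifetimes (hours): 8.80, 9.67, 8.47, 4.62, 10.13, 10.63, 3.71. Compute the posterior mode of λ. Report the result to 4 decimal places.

λ̂_MAP = 0.1753

The Exponential(rate=λ) likelihood is ∝ λ^n e^(−λΣtᵢ). Here n = 7 and Σtᵢ = 8.80 + 9.67 + 8.47 + 4.62 + 10.13 + 10.63 + 3.71 = 56.03.
Posterior ∝ λ^3e^(−1λ) · λ^7e^(−56.03λ) = λ^10e^(−57.03λ), i.e. Gamma(11, 57.03).
Mode = (a−1)/b = 10/57.03 ≈ 0.1753.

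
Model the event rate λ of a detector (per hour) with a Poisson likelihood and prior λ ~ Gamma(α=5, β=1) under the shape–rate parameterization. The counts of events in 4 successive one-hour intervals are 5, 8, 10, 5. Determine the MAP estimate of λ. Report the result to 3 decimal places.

Σxᵢ = 5+8+10+5 = 28, with n = 4.
Posterior ∝ λ^4e^(−1λ) · λ^28e^(−4λ) = λ^32e^(−5λ), i.e. Gamma(shape=33, rate=5).
The mode of a Gamma(a, b) with a ≥ 1 (shape–rate) is (a−1)/b = 32/5 ≈ 6.400.

λ̂_MAP = 6.400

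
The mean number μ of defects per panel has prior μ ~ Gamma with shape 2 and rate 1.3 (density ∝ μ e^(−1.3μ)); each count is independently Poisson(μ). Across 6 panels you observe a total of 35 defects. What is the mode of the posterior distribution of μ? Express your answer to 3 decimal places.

μ̂_MAP = 4.932

Σxᵢ = 35, n = 6.
Posterior ∝ μe^(−1.3μ) · μ^35e^(−6μ) = μ^36e^(−7.3μ), i.e. Gamma(shape=37, rate=7.3).
The mode of a Gamma(a, b) with a ≥ 1 (shape–rate) is (a−1)/b = 36/7.3 ≈ 4.932.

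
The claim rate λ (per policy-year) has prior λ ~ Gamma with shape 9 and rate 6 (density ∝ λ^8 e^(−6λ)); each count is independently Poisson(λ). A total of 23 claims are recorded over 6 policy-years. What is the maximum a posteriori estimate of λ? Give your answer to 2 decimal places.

λ̂_MAP = 2.58

Σxᵢ = 23, n = 6.
Posterior ∝ λ^8e^(−6λ) · λ^23e^(−6λ) = λ^31e^(−12λ), i.e. Gamma(shape=32, rate=12).
The mode of a Gamma(a, b) with a ≥ 1 (shape–rate) is (a−1)/b = 31/12 ≈ 2.58.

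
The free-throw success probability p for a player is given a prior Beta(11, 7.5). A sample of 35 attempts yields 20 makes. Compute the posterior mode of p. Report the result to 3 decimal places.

p̂_MAP = 0.583

Prior: Beta(11, 7.5).
Data: 20 successes in 35 trials. The binomial likelihood contributes p^20(1−p)^15, so the posterior is Beta(11+20, 7.5+15) = Beta(31, 22.5).
For Beta(a, b) with a, b > 1 the mode is (a−1)/(a+b−2) = 30/51.5 ≈ 0.583.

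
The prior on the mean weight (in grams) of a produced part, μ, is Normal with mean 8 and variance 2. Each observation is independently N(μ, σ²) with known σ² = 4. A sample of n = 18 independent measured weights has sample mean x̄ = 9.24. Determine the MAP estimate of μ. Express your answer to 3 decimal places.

n = 18, x̄ = 9.24.
For a Normal prior and Normal likelihood with known variance, the posterior is Normal; its mode equals its mean, the precision-weighted average.
Prior precision 1/σ₀² = 1/2 = 0.5; data precision n/σ² = 18/4 = 4.5.
μ̂ = (0.5·8 + 4.5·9.24) / (0.5 + 4.5) = 45.58/5 = 9.116.

μ̂_MAP = 9.116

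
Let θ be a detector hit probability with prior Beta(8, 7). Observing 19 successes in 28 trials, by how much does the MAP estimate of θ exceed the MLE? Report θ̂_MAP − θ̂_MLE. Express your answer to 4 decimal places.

Posterior is Beta(27, 16); MAP = (27−1)/(43−2) = 26/41 ≈ 0.63415.
MLE ignores the prior: θ̂_MLE = k/n = 19/28 ≈ 0.67857.
Difference = 26/41 − 19/28 = -51/1148 ≈ -0.0444.

MAP − MLE = -0.0444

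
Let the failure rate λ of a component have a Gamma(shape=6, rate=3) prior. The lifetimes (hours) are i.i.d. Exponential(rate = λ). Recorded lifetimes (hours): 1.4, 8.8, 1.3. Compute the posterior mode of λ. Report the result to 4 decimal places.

The Exponential(rate=λ) likelihood is ∝ λ^n e^(−λΣtᵢ). Here n = 3 and Σtᵢ = 1.4 + 8.8 + 1.3 = 11.5.
Posterior ∝ λ^5e^(−3λ) · λ^3e^(−11.5λ) = λ^8e^(−14.5λ), i.e. Gamma(9, 14.5).
Mode = (a−1)/b = 8/14.5 ≈ 0.5517.

λ̂_MAP = 0.5517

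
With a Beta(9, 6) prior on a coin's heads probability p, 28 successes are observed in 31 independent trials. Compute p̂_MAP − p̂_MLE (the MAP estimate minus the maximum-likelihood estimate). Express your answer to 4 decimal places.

Posterior is Beta(37, 9); MAP = (37−1)/(46−2) = 36/44 ≈ 0.81818.
MLE ignores the prior: p̂_MLE = k/n = 28/31 ≈ 0.90323.
Difference = 36/44 − 28/31 = -29/341 ≈ -0.0850.

MAP − MLE = -0.0850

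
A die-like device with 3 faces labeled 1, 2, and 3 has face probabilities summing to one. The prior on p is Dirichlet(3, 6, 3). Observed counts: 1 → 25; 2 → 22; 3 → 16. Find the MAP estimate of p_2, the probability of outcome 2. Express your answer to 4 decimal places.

MAP estimate: 0.3750

The posterior is Dirichlet(αᵢ + nᵢ) = Dirichlet(28, 28, 19).
For a Dirichlet(a₁,…,a_K) with all aᵢ > 1, the mode has j-th component (aⱼ − 1)/(Σaᵢ − K).
Here Σaᵢ = 75 and K = 3, so p_2 = (28 − 1)/(75 − 3) = 27/72 ≈ 0.3750.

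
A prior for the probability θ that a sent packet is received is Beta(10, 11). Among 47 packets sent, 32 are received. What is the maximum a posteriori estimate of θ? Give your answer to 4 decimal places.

Prior: Beta(10, 11).
Data: 32 successes in 47 trials. The binomial likelihood contributes θ^32(1−θ)^15, so the posterior is Beta(10+32, 11+15) = Beta(42, 26).
For Beta(a, b) with a, b > 1 the mode is (a−1)/(a+b−2) = 41/66 ≈ 0.6212.

θ̂_MAP = 0.6212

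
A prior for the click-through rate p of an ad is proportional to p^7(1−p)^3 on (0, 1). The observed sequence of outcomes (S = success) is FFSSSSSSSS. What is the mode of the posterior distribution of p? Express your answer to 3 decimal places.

p̂_MAP = 0.750

The prior density ∝ p^7(1−p)^3 is the kernel of Beta(8, 4).
Data: 8 successes in 10 trials (from the sequence). The binomial likelihood contributes p^8(1−p)^2, so the posterior is Beta(8+8, 4+2) = Beta(16, 6).
For Beta(a, b) with a, b > 1 the mode is (a−1)/(a+b−2) = 15/20 ≈ 0.750.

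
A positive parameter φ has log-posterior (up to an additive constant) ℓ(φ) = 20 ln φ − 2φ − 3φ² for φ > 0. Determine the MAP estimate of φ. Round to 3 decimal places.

ℓ'(φ) = 20/φ − 2 − 6φ. Setting this to zero and multiplying by φ: 6φ² + 2φ − 20 = 0.
φ = (−2 + √(2² + 4·6·20)) / (2·6) = (−2 + √484) / 12 = (−2 + 22)/12 = 5/3.
ℓ''(φ) = −20/φ² − 6 < 0, confirming a maximum.

φ̂_MAP = 1.667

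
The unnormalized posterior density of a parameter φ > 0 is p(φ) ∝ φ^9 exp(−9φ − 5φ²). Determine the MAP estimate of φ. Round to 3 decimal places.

φ̂_MAP = 0.600

ℓ'(φ) = 9/φ − 9 − 10φ. Setting this to zero and multiplying by φ: 10φ² + 9φ − 9 = 0.
φ = (−9 + √(9² + 4·10·9)) / (2·10) = (−9 + √441) / 20 = (−9 + 21)/20 = 3/5.
ℓ''(φ) = −9/φ² − 10 < 0, confirming a maximum.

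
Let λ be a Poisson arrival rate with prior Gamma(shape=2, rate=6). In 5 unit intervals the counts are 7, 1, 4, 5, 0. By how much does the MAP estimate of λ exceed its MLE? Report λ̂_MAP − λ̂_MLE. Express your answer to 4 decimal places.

Σxᵢ = 17. Posterior is Gamma(19, 11); MAP = (19−1)/11 = 18/11 ≈ 1.63636.
MLE = x̄ = 17/5 ≈ 3.40000.
Difference = 18/11 − 17/5 = -97/55 ≈ -1.7636.

MAP − MLE = -1.7636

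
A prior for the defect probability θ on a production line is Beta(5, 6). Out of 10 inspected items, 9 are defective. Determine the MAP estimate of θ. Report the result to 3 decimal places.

Prior: Beta(5, 6).
Data: 9 successes in 10 trials. The binomial likelihood contributes θ^9(1−θ)^1, so the posterior is Beta(5+9, 6+1) = Beta(14, 7).
For Beta(a, b) with a, b > 1 the mode is (a−1)/(a+b−2) = 13/19 ≈ 0.684.

θ̂_MAP = 0.684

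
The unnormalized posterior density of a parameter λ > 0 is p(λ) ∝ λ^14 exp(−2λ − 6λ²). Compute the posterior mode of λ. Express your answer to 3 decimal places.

ℓ'(λ) = 14/λ − 2 − 12λ. Setting this to zero and multiplying by λ: 12λ² + 2λ − 14 = 0.
λ = (−2 + √(2² + 4·12·14)) / (2·12) = (−2 + √676) / 24 = (−2 + 26)/24 = 1.
ℓ''(λ) = −14/λ² − 12 < 0, confirming a maximum.

λ̂_MAP = 1.000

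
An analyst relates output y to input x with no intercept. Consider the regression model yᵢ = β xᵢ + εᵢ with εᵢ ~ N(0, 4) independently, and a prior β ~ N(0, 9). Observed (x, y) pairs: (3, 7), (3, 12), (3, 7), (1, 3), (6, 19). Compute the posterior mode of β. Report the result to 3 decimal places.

β̂_MAP = 3.026

log p(β | y) = −Σ(yᵢ − βxᵢ)²/(2·4) − β²/(2·9) + const.
Setting the derivative to zero: Σxᵢ(yᵢ − βxᵢ)/4 − β/9 = 0, so β = Σxᵢyᵢ / (Σxᵢ² + σ²/τ²).
Σxᵢyᵢ = 3·7 + 3·12 + 3·7 + 1·3 + 6·19 = 195; Σxᵢ² = 64; σ²/τ² = 4/9.
β̂_MAP = 195 / (64 + 4/9) = 195/(580/9) = 351/116 ≈ 3.026.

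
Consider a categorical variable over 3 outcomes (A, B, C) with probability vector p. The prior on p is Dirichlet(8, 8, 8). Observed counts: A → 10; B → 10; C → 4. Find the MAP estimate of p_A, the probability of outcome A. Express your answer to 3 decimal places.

MAP estimate of p_A = 0.378

The posterior is Dirichlet(αᵢ + nᵢ) = Dirichlet(18, 18, 12).
For a Dirichlet(a₁,…,a_K) with all aᵢ > 1, the mode has j-th component (aⱼ − 1)/(Σaᵢ − K).
Here Σaᵢ = 48 and K = 3, so p_A = (18 − 1)/(48 − 3) = 17/45 ≈ 0.378.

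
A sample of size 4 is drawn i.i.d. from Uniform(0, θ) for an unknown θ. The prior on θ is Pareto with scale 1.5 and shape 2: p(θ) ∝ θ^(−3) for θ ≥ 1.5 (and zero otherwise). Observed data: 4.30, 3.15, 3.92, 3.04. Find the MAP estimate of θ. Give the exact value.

The Uniform(0, θ) likelihood is θ^(−n) for θ ≥ max(xᵢ), zero otherwise. Here max(xᵢ) = 4.30.
Posterior ∝ θ^(−3) · θ^(−4) = θ^(−7) on θ ≥ max(1.5, 4.30) = 4.30.
This density is strictly decreasing in θ, so the posterior mode lies at the lower boundary of the support.

θ̂_MAP = 4.30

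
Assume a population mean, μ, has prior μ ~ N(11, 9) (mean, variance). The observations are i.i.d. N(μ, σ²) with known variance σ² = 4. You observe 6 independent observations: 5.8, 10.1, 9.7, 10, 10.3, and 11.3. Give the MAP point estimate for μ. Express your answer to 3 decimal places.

μ̂_MAP = 9.634

n = 6; x̄ = (5.8 + 10.1 + 9.7 + 10 + 10.3 + 11.3)/6 = 57.2/6 = 143/15 ≈ 9.5333.
For a Normal prior and Normal likelihood with known variance, the posterior is Normal; its mode equals its mean, the precision-weighted average.
Prior precision 1/σ₀² = 1/9; data precision n/σ² = 6/4 = 1.5.
μ̂ = ((1/9)·11 + 1.5·(143/15)) / (1/9 + 1.5) = (1397/90)/(29/18) = 1397/145 ≈ 9.634.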